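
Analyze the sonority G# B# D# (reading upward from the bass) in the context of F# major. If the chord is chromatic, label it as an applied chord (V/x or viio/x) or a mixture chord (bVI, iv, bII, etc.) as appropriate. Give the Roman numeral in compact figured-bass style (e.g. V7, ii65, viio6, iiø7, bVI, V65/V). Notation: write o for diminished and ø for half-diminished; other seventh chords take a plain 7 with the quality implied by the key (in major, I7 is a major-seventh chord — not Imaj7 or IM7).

Stacked in thirds the chord is G#-B#-D#: a major triad on G#.
G# is not a diatonic chord root with this quality in F# major, but it lies a perfect fifth above C# (V), so the chord functions as an applied dominant of V.

V/V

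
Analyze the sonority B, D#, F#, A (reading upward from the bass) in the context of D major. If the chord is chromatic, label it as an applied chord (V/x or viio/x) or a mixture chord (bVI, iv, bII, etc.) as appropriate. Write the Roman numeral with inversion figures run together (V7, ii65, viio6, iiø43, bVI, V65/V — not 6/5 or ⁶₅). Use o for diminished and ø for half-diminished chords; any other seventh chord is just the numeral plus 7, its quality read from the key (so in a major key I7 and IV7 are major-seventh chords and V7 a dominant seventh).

V7/ii

The pitches B-D#-F#-A form a dominant seventh chord rooted on B.
B is not a diatonic chord root with this quality in D major, but it lies a perfect fifth above E (ii), so the chord functions as an applied dominant of ii.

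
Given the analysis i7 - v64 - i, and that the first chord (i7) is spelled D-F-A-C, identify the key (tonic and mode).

D minor

i7 is given as D-F-A-C — a minor seventh chord with root D.
If D is scale degree 1 and the mode makes that degree carry a minor seventh chord, the tonic is D and the mode is minor.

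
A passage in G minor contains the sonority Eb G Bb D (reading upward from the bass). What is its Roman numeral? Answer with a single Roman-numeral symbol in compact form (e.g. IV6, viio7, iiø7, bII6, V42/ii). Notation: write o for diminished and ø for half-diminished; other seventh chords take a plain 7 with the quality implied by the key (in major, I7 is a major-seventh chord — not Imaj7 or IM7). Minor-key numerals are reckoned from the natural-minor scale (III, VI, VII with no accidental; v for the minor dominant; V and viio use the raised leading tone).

Stacked in thirds the chord is Eb-G-Bb-D: a major seventh chord on Eb.
Eb is scale degree 6 in G minor, and a major seventh chord on that degree is written VI7.

VI7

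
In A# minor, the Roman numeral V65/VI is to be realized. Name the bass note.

The applied chord V65/VI is rooted on C#: C#-E#-G#-B.
The figure 65 means first inversion — the third is in the bass.

E#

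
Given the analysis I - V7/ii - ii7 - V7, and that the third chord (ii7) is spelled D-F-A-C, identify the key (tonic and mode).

C major

ii7 is given as D-F-A-C — a minor seventh chord with root D.
ii7 on D implies D is the supertonic; that puts the tonic at C, and the lowercase numeral fits major mode.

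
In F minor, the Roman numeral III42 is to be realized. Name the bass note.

G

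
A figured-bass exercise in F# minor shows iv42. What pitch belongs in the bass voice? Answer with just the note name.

iv in F# minor has root B; the chord is B-D-F#-A.
The figure 42 means third inversion — the seventh is in the bass.

A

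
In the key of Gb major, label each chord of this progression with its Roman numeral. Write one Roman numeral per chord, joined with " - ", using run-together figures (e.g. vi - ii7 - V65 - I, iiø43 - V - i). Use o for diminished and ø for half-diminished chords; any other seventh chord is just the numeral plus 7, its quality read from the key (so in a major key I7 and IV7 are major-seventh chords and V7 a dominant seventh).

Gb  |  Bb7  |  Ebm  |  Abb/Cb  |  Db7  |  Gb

Gb: root Gb is the tonic; major triad there is I.
Bb7: a dominant seventh chord on Bb, the applied dominant of vi → V7/vi.
Ebm has root Eb, degree 6 in Gb major, so vi.
Abb/Cb: Abb with this quality isn't in the key; a major triad on b2 is the Neapolitan sixth, bII6 (third, Cb, in the bass — hence the 6).
Db7: dominant seventh chord on Db = scale degree 5 → V7.
Gb: root Gb is the tonic; major triad there is I.

I - V7/vi - vi - bII6 - V7 - I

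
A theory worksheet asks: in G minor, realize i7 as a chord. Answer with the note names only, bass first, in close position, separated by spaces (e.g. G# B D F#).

In G minor, the tonic is G, and the diatonic chord built there is a minor seventh chord.
That chord is spelled G-Bb-D-F.

G Bb D F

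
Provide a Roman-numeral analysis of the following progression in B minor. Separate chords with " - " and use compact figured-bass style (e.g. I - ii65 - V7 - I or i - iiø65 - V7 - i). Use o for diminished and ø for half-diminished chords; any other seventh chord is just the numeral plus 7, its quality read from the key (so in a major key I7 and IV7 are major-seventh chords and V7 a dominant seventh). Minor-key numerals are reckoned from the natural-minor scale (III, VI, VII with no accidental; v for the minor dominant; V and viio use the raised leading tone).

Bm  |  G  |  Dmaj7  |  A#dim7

Bm has root B, degree 1 in B minor, so i.
G: root G is the submediant; major triad there is VI.
Dmaj7: major seventh chord on D = scale degree 3 → III7.
A#dim7 has root A#, degree 7 in B minor, so viio7.

i - VI - III7 - viio7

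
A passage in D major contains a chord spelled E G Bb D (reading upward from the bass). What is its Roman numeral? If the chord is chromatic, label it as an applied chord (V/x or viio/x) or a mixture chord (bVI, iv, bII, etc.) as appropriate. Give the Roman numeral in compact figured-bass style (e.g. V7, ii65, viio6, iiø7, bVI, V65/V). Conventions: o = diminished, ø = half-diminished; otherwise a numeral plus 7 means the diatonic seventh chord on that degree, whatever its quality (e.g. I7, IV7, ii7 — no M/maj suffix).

iiø7

Stacked in thirds the chord is E-G-Bb-D: a half-diminished seventh chord on E.
E is the second degree of D major. This is the half-diminished supertonic seventh, borrowed from the parallel minor.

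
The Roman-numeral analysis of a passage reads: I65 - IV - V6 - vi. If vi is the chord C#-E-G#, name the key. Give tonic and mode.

E major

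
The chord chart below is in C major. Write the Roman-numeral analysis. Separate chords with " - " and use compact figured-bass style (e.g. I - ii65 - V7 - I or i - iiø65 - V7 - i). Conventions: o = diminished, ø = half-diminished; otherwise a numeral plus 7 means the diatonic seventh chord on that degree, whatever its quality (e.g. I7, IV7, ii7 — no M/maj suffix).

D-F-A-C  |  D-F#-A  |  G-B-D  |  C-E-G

ii7 - V/V - V - I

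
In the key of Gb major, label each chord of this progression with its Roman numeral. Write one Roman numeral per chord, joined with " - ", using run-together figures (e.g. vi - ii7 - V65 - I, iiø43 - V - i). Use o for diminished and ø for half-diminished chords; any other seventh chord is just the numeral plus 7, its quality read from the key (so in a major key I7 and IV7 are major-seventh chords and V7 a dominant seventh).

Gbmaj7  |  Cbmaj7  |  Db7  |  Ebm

Gbmaj7: major seventh chord on Gb = scale degree 1 → I7.
Cbmaj7: root Cb is the subdominant; major seventh chord there is IV7.
Db7 has root Db, degree 5 in Gb major, so V7.
Ebm: root Eb is the submediant; minor triad there is vi.

I7 - IV7 - V7 - vi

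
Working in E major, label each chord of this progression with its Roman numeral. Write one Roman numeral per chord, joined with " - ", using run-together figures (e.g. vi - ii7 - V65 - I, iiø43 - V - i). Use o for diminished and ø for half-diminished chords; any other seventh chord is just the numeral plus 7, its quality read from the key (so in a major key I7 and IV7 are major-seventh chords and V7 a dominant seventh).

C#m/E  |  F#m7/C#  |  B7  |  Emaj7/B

C#m/E: root C# is the submediant; minor triad there is vi6.
F#m7/C#: root F# is the supertonic; minor seventh chord there is ii43.
B7: root B is the dominant; dominant seventh chord there is V7.
Emaj7/B: major seventh chord on E = scale degree 1 → I43.

vi6 - ii43 - V7 - I43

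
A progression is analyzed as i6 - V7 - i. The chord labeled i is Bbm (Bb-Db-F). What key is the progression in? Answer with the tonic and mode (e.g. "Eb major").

The anchor chord is a minor triad on Bb, labeled i.
If Bb is scale degree 1 and the mode makes that degree carry a minor triad, the tonic is Bb and the mode is minor.

Bb minor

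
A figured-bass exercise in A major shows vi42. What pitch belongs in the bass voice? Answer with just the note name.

E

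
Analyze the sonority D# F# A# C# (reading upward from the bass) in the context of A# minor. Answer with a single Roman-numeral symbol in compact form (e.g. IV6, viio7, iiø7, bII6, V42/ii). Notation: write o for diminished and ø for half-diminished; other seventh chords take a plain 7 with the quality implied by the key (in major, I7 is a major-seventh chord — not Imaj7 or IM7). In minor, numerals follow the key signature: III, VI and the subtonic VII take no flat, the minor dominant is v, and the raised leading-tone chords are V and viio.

iv7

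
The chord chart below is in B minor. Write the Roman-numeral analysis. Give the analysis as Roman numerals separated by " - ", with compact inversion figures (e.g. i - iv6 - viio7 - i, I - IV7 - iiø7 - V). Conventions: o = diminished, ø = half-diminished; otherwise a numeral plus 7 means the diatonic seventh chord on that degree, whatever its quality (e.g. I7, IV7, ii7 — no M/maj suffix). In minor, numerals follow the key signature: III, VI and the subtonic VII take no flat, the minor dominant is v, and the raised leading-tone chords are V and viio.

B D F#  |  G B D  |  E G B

B-D-F#: minor triad on B = scale degree 1 → i.
G-B-D has root G, degree 6 in B minor, so VI.
E-G-B has root E, degree 4 in B minor, so iv.

i - VI - iv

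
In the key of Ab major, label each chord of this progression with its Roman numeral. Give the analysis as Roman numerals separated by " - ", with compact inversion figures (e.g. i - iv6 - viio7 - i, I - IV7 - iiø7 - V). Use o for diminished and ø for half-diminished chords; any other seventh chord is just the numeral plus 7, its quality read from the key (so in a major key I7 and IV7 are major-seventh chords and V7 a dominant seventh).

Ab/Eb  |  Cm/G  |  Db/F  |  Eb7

I64 - iii64 - IV6 - V7

Ab/Eb has root Ab, degree 1 in Ab major, so I64.
Cm/G: root C is the mediant; minor triad there is iii64.
Db/F: root Db is the subdominant; major triad there is IV6.
Eb7: dominant seventh chord on Eb = scale degree 5 → V7.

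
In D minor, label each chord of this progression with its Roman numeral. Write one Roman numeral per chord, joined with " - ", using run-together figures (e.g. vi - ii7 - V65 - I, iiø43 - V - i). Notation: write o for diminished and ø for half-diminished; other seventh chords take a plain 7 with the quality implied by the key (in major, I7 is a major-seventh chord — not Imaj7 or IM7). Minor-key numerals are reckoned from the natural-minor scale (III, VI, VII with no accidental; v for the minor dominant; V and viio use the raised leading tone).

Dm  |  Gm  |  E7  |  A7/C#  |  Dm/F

Dm: minor triad on D = scale degree 1 → i.
Gm: minor triad on G = scale degree 4 → iv.
E7 is the secondary dominant of V (dominant seventh chord on E): V7/V.
A7/C#: dominant seventh chord on A = scale degree 5 → V65.
Dm/F: minor triad on D = scale degree 1 → i6.

i - iv - V7/V - V65 - i6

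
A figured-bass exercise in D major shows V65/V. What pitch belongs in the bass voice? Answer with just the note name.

The applied chord V65/V is rooted on E: E-G#-B-D.
The figure 65 means first inversion — the third is in the bass.

G#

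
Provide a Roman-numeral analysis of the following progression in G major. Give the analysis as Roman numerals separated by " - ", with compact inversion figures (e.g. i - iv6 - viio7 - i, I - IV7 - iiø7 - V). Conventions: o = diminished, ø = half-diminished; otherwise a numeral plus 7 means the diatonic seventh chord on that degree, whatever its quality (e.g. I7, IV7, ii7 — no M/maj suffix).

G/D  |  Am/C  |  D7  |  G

I64 - ii6 - V7 - I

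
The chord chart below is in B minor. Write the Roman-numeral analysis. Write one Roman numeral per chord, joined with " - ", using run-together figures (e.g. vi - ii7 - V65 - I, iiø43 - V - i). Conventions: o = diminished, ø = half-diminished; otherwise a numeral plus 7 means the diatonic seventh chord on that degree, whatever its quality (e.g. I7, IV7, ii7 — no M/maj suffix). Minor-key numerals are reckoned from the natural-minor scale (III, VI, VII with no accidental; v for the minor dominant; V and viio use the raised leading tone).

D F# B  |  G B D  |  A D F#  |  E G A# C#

D-F#-B: minor triad on B = scale degree 1 → i6.
G-B-D: major triad on G = scale degree 6 → VI.
A-D-F#: major triad on D = scale degree 3 → III64.
E-G-A#-C#: fully diminished seventh chord on A# = scale degree 7 → viio43.

i6 - VI - III64 - viio43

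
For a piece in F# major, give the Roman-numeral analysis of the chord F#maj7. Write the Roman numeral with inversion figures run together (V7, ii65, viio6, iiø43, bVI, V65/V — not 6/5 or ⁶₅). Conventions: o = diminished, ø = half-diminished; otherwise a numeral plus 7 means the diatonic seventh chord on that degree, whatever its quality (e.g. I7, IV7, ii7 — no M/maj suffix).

I7

Stacked in thirds the chord is F#-A#-C#-E#: a major seventh chord on F#.
In F# major, F# is the tonic; the diatonic major seventh chord there is I7.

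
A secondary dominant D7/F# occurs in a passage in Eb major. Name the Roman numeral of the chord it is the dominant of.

The chord is a dominant seventh chord on D.
A dominant resolves down a perfect fifth: D → G. In Eb major, G is scale degree 3, i.e. iii.

iii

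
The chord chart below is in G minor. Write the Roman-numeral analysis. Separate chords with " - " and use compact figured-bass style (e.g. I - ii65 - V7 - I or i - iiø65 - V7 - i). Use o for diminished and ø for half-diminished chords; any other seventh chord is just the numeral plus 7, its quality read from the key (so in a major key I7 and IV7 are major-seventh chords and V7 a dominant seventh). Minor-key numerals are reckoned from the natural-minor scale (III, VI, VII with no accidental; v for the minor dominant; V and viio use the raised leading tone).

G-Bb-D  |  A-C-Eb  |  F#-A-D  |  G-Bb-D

G-Bb-D: root G is the tonic; minor triad there is i.
A-C-Eb: diminished triad on A = scale degree 2 → iio.
F#-A-D has root D, degree 5 in G minor, so V6.
G-Bb-D has root G, degree 1 in G minor, so i.

i - iio - V6 - i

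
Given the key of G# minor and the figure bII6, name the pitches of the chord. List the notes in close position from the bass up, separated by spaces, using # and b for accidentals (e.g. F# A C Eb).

bII6 is the Neapolitan sixth — a major triad on the lowered second degree, here in its customary first inversion. In G# minor that root is A.
So the chord is A-C#-E.
The figured bass 6 indicates first inversion, placing the third (C#) in the bass: C#-E-A.

C# E A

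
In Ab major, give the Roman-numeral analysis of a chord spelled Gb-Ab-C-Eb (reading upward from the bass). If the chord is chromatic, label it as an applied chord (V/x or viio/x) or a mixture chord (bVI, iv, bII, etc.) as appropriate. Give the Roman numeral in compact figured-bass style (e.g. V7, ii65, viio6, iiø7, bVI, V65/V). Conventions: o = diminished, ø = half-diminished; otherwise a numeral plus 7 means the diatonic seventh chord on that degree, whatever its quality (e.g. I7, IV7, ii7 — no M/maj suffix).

Stacked in thirds the chord is Ab-C-Eb-Gb: a dominant seventh chord on Ab.
Ab is not a diatonic chord root with this quality in Ab major, but it lies a perfect fifth above Db (IV), so the chord functions as an applied dominant of IV.
With Gb in the bass the chord is in third inversion, so the figured bass is 42.

V42/IV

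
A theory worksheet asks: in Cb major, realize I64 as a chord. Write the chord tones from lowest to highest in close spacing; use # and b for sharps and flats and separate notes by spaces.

The numeral's case and figure indicate a major triad. In Cb major its root, the tonic, is Cb.
That chord is spelled Cb-Eb-Gb.
With the 64 figure the chord is in second inversion; from the bass Gb upward in close position it reads Gb-Cb-Eb.

Gb Cb Eb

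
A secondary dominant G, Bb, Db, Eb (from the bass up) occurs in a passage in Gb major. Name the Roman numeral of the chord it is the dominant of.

ii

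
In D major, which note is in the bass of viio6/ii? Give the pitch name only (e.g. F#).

F#

The applied chord viio6/ii is rooted on D#: D#-F#-A.
The figure 6 means first inversion — the third is in the bass.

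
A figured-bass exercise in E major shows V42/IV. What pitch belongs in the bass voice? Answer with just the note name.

D

The applied chord V42/IV is rooted on E: E-G#-B-D.
The figure 42 means third inversion — the seventh is in the bass.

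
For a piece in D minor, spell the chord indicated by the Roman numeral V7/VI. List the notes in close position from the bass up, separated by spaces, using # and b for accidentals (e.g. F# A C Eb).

F A C Eb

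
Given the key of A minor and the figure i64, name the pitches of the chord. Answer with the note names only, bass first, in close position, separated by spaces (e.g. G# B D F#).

In A minor, the tonic is A, and the diatonic chord built there is a minor triad.
Stacking thirds from A gives A-C-E.
The figured bass 64 indicates second inversion, placing the fifth (E) in the bass: E-A-C.

E A C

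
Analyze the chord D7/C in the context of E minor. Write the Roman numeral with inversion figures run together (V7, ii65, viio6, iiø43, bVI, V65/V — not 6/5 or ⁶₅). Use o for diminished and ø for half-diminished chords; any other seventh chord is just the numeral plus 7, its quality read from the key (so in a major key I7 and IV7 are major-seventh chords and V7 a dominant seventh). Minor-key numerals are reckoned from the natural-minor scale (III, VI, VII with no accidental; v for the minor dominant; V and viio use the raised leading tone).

VII42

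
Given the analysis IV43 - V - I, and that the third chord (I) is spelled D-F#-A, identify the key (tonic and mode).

D major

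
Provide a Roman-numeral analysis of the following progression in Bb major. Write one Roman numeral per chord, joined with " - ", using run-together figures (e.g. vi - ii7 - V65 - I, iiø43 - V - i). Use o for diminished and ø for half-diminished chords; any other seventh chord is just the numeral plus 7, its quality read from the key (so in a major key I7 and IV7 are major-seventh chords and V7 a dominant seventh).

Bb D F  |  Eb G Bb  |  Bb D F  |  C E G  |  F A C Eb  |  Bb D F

I - IV - I - V/V - V7 - I

Bb-D-F has root Bb, degree 1 in Bb major, so I.
Eb-G-Bb: major triad on Eb = scale degree 4 → IV.
Bb-D-F: root Bb is the tonic; major triad there is I.
C-E-G is the secondary dominant of V (major triad on C): V/V.
F-A-C-Eb has root F, degree 5 in Bb major, so V7.
Bb-D-F: major triad on Bb = scale degree 1 → I.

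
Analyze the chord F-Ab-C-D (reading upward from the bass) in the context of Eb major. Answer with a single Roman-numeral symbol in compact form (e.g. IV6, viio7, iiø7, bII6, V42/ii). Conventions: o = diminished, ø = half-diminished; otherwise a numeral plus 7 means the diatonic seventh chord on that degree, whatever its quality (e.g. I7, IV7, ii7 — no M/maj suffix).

viiø65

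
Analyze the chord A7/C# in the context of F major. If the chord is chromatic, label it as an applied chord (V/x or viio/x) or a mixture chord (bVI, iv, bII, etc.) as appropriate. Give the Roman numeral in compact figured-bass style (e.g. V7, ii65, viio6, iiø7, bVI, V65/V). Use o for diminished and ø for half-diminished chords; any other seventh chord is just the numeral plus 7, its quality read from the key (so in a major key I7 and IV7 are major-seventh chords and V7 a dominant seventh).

The pitches A-C#-E-G form a dominant seventh chord rooted on A.
A is not a diatonic chord root with this quality in F major, but it lies a perfect fifth above D (vi), so the chord functions as an applied dominant of vi.
With C# in the bass the chord is in first inversion, so the figured bass is 65.

V65/vi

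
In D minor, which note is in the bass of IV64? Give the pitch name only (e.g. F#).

D

IV in D minor has root G; the chord is G-B-D.
The figure 64 means second inversion — the fifth is in the bass.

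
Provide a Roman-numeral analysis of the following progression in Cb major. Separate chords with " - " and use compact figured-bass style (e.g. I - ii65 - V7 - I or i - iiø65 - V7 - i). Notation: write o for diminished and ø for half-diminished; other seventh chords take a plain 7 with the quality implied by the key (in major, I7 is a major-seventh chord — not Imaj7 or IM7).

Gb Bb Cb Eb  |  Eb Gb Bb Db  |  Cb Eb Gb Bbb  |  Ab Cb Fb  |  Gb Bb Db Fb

I43 - iii7 - V7/IV - IV6 - V7

Gb-Bb-Cb-Eb has root Cb, degree 1 in Cb major, so I43.
Eb-Gb-Bb-Db: minor seventh chord on Eb = scale degree 3 → iii7.
Cb-Eb-Gb-Bbb: chromatic; Cb is V of IV, so V7/IV.
Ab-Cb-Fb: root Fb is the subdominant; major triad there is IV6.
Gb-Bb-Db-Fb: root Gb is the dominant; dominant seventh chord there is V7.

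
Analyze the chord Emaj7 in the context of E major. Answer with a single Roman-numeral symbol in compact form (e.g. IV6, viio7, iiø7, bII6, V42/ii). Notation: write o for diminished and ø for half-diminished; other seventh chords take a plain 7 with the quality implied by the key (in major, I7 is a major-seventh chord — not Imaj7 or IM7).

The pitches E-G#-B-D# form a major seventh chord rooted on E.
In E major, E is the tonic; the diatonic major seventh chord there is I7.

I7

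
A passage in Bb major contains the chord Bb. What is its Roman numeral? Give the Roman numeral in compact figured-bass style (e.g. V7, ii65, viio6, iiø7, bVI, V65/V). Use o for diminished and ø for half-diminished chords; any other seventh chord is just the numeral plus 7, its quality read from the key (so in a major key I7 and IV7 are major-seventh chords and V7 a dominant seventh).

I

Stacked in thirds the chord is Bb-D-F: a major triad on Bb.
In Bb major, Bb is the tonic; the diatonic major triad there is I.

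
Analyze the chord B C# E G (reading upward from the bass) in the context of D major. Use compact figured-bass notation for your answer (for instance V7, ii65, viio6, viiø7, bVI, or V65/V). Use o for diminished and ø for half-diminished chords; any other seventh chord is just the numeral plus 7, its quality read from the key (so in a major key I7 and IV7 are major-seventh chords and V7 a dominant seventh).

The pitches C#-E-G-B form a half-diminished seventh chord rooted on C#.
In D major, C# is the leading tone; the diatonic half-diminished seventh chord there is viiø7.
With B in the bass the chord is in third inversion, so the figured bass is 42.

viiø42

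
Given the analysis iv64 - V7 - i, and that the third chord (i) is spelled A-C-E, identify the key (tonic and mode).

A minor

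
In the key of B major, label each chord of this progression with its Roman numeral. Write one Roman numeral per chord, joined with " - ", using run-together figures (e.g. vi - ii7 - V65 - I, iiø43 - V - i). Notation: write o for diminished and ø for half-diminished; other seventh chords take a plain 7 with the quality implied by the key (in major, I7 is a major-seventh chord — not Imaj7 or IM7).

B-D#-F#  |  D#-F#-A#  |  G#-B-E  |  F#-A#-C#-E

B-D#-F#: root B is the tonic; major triad there is I.
D#-F#-A#: root D# is the mediant; minor triad there is iii.
G#-B-E: root E is the subdominant; major triad there is IV6.
F#-A#-C#-E: root F# is the dominant; dominant seventh chord there is V7.

I - iii - IV6 - V7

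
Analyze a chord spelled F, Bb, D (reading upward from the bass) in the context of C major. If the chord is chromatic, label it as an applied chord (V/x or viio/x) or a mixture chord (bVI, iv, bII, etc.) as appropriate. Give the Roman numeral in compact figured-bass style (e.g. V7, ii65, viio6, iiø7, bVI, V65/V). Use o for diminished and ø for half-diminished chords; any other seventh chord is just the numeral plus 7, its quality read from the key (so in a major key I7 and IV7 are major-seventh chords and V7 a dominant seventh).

bVII64

The pitches Bb-D-F form a major triad rooted on Bb.
Bb is the lowered seventh degree of C major (diatonic 7 would be B). This is a major triad on the lowered seventh degree (the subtonic), borrowed from the parallel minor.
With F in the bass the chord is in second inversion, so the figured bass is 64.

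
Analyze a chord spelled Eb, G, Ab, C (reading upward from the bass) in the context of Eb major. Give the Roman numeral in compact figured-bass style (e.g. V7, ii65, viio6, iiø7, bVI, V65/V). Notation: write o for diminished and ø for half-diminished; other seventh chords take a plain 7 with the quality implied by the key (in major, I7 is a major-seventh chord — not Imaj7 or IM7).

IV43

The pitches Ab-C-Eb-G form a major seventh chord rooted on Ab.
Ab is scale degree 4 in Eb major, and a major seventh chord on that degree is written IV7.
With Eb in the bass the chord is in second inversion, so the figured bass is 43.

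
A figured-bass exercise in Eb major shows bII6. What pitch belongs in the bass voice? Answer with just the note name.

bII in Eb major has root Fb; the chord is Fb-Ab-Cb.
The figure 6 means first inversion — the third is in the bass.

Ab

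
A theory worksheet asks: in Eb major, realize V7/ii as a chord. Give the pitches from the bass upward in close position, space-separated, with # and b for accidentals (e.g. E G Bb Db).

C E G Bb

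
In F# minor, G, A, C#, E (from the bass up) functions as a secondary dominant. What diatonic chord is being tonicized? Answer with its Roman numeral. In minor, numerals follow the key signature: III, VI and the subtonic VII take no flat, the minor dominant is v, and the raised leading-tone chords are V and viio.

The chord is a dominant seventh chord on A.
A dominant resolves down a perfect fifth: A → D. In F# minor, D is scale degree 6, i.e. VI.

VI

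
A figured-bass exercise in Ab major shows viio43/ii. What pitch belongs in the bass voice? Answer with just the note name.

The applied chord viio43/ii is rooted on A: A-C-Eb-Gb.
The figure 43 means second inversion — the fifth is in the bass.

Eb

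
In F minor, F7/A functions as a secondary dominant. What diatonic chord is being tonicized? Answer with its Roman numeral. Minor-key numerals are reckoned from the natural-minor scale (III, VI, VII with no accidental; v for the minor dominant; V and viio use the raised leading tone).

iv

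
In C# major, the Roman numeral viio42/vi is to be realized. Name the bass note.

The applied chord viio42/vi is rooted on G##: G##-B#-D#-F#.
The figure 42 means third inversion — the seventh is in the bass.

F#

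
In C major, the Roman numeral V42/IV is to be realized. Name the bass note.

The applied chord V42/IV is rooted on C: C-E-G-Bb.
The figure 42 means third inversion — the seventh is in the bass.

Bb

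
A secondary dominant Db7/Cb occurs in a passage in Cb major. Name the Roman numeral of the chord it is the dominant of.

V

The chord is a dominant seventh chord on Db.
A dominant resolves down a perfect fifth: Db → Gb. In Cb major, Gb is scale degree 5, i.e. V.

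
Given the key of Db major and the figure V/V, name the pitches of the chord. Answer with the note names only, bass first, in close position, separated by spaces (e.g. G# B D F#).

The slash means an applied dominant: we want the dominant of V. In Db major, V is Ab major, and its dominant is built on Eb.
Building a major triad on Eb gives Eb-G-Bb.

Eb G Bb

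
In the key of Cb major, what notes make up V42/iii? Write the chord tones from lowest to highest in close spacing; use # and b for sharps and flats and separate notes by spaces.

Ab Bb D F

V42/iii is a secondary dominant — the dominant seventh of iii. iii in Cb major is Eb, so the applied chord's root is Bb, a perfect fifth above.
Building a dominant seventh chord on Bb gives Bb-D-F-Ab.
The figured bass 42 indicates third inversion, placing the seventh (Ab) in the bass: Ab-Bb-D-F.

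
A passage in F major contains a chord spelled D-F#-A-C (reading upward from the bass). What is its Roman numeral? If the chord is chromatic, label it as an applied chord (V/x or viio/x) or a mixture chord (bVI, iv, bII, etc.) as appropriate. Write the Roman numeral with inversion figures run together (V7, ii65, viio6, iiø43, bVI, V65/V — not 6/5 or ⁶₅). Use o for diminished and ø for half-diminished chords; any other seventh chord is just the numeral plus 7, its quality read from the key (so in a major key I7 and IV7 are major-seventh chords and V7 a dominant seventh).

V7/ii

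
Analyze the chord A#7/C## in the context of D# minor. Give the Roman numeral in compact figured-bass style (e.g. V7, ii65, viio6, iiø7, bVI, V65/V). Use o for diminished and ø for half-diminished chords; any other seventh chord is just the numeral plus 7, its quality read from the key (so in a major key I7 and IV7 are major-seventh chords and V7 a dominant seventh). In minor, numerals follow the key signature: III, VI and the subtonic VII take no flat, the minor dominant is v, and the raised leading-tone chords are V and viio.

V65

Stacked in thirds the chord is A#-C##-E#-G#: a dominant seventh chord on A#.
In D# minor, A# is the dominant; the diatonic dominant seventh chord there is V7.
With C## in the bass the chord is in first inversion, so the figured bass is 65.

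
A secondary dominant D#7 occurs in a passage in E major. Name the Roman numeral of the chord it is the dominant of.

The chord is a dominant seventh chord on D#.
A dominant resolves down a perfect fifth: D# → G#. In E major, G# is scale degree 3, i.e. iii.

iii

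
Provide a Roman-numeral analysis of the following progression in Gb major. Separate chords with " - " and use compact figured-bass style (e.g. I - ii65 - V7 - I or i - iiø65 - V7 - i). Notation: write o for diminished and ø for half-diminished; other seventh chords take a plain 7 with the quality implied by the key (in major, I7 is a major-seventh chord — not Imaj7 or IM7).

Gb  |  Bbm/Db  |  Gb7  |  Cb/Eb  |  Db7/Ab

Gb: major triad on Gb = scale degree 1 → I.
Bbm/Db: root Bb is the mediant; minor triad there is iii6.
Gb7: a dominant seventh chord on Gb, the applied dominant of IV → V7/IV.
Cb/Eb: root Cb is the subdominant; major triad there is IV6.
Db7/Ab: dominant seventh chord on Db = scale degree 5 → V43.

I - iii6 - V7/IV - IV6 - V43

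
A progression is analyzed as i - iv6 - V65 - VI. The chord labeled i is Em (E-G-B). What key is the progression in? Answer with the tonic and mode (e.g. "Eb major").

The anchor chord is a minor triad on E, labeled i.
If E is scale degree 1 and the mode makes that degree carry a minor triad, the tonic is E and the mode is minor.

E minor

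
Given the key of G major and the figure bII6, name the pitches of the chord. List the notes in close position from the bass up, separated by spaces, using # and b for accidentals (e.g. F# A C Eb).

C Eb Ab

Scale degree 2 in G major is A; lowering it a half step gives Ab. bII6 is the Neapolitan sixth — a major triad on the lowered second degree, here in its customary first inversion.
So the chord is Ab-C-Eb.
With the 6 figure the chord is in first inversion; from the bass C upward in close position it reads C-Eb-Ab.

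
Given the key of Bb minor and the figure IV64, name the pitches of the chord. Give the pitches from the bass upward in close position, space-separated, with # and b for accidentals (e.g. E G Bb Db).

IV64 is the major subdominant, borrowed from the parallel major. In Bb minor that root is Eb.
So the chord is Eb-G-Bb, a major triad.
The figured bass 64 indicates second inversion, placing the fifth (Bb) in the bass: Bb-Eb-G.

Bb Eb G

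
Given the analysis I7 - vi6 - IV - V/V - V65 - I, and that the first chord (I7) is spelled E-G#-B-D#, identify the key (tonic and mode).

I7 is given as E-G#-B-D# — a major seventh chord with root E.
If E is scale degree 1 and the mode makes that degree carry a major seventh chord, the tonic is E and the mode is major.

E major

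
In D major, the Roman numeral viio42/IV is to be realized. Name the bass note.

The applied chord viio42/IV is rooted on F#: F#-A-C-Eb.
The figure 42 means third inversion — the seventh is in the bass.

Eb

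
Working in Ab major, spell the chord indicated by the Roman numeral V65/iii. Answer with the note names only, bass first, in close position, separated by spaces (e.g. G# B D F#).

B D F G

The slash means an applied dominant: we want the dominant of iii. In Ab major, iii is C minor, and its dominant is built on G.
Building a dominant seventh chord on G gives G-B-D-F.
With the 65 figure the chord is in first inversion; from the bass B upward in close position it reads B-D-F-G.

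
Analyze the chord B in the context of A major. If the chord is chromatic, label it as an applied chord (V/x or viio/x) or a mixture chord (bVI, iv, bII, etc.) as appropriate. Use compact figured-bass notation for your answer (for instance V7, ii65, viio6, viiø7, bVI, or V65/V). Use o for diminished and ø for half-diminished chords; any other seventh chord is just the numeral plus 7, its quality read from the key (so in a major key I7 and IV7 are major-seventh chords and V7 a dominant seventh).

Stacked in thirds the chord is B-D#-F#: a major triad on B.
B is not a diatonic chord root with this quality in A major, but it lies a perfect fifth above E (V), so the chord functions as an applied dominant of V.

V/V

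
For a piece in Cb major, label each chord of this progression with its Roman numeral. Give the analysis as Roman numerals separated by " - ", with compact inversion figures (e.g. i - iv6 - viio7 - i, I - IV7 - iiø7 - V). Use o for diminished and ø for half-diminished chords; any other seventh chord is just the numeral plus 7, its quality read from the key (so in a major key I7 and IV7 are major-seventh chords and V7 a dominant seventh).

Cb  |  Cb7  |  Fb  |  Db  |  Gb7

I - V7/IV - IV - V/V - V7

Cb: major triad on Cb = scale degree 1 → I.
Cb7 is the secondary dominant of IV (dominant seventh chord on Cb): V7/IV.
Fb: root Fb is the subdominant; major triad there is IV.
Db: a major triad on Db, the applied dominant of V → V/V.
Gb7: root Gb is the dominant; dominant seventh chord there is V7.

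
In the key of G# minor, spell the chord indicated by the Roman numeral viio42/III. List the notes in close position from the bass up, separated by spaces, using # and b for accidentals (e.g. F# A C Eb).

G A# C# E

The slash marks an applied leading-tone chord: viio of III. In G# minor, III is B, so the leading tone to it is A#, a half step below.
Building a fully diminished seventh chord on A# gives A#-C#-E-G.
The figured bass 42 indicates third inversion, placing the seventh (G) in the bass: G-A#-C#-E.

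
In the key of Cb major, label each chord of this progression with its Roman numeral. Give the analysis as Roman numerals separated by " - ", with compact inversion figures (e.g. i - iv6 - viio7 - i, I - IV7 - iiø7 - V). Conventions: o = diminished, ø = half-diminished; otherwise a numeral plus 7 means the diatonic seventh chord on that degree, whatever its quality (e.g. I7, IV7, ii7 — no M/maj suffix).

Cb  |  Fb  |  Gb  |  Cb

Cb: root Cb is the tonic; major triad there is I.
Fb: major triad on Fb = scale degree 4 → IV.
Gb: root Gb is the dominant; major triad there is V.
Cb: major triad on Cb = scale degree 1 → I.

I - IV - V - I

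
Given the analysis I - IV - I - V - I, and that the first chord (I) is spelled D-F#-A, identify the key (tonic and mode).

D major

I is given as D-F#-A — a major triad with root D.
If D is scale degree 1 and the mode makes that degree carry a major triad, the tonic is D and the mode is major.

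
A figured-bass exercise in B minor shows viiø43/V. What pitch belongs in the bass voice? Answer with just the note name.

B

The applied chord viiø43/V is rooted on E#: E#-G#-B-D#.
The figure 43 means second inversion — the fifth is in the bass.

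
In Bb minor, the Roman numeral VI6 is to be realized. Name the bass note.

Bb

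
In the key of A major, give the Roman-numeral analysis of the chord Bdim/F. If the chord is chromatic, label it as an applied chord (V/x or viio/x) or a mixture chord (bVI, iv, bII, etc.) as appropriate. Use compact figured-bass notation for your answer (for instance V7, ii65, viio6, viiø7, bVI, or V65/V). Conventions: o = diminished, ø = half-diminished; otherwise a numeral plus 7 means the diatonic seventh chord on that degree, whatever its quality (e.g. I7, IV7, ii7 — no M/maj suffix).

The pitches B-D-F form a diminished triad rooted on B.
B is the second degree of A major. This is the diminished supertonic triad, borrowed from the parallel minor.
With F in the bass the chord is in second inversion, so the figured bass is 64.

iio64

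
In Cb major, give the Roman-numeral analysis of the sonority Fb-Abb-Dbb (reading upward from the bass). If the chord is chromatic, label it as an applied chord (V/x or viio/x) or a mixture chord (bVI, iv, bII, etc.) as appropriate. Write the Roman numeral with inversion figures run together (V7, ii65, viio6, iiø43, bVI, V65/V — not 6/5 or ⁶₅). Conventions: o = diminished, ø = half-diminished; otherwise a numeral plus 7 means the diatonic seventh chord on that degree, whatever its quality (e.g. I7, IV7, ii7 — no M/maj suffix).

Stacked in thirds the chord is Dbb-Fb-Abb: a major triad on Dbb.
Dbb is the lowered second degree of Cb major (diatonic 2 would be Db). This is the Neapolitan sixth — a major triad on the lowered second degree, here in its customary first inversion.
With Fb in the bass the chord is in first inversion, so the figured bass is 6.

bII6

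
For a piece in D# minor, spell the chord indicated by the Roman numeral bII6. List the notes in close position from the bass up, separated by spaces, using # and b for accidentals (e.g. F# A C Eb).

Scale degree 2 in D# minor is E#; lowering it a half step gives E. bII6 is the Neapolitan sixth — a major triad on the lowered second degree, here in its customary first inversion.
So the chord is E-G#-B, a major triad.
With the 6 figure the chord is in first inversion; from the bass G# upward in close position it reads G#-B-E.

G# B E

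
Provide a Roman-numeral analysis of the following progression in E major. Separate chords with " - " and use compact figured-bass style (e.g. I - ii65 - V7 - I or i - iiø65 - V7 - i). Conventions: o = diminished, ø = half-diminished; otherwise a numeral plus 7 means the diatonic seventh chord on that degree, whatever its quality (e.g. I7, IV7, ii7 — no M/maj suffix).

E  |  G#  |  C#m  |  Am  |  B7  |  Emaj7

I - V/vi - vi - iv - V7 - I7

E: major triad on E = scale degree 1 → I.
G#: a major triad on G#, the applied dominant of vi → V/vi.
C#m has root C#, degree 6 in E major, so vi.
Am: A with this quality isn't in the key; it's iv, borrowed from the parallel minor.
B7 has root B, degree 5 in E major, so V7.
Emaj7: root E is the tonic; major seventh chord there is I7.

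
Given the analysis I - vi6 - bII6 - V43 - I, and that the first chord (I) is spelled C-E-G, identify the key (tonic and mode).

The chord C is a major triad rooted on C; its label is I.
If C is scale degree 1 and the mode makes that degree carry a major triad, the tonic is C and the mode is major.

C major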